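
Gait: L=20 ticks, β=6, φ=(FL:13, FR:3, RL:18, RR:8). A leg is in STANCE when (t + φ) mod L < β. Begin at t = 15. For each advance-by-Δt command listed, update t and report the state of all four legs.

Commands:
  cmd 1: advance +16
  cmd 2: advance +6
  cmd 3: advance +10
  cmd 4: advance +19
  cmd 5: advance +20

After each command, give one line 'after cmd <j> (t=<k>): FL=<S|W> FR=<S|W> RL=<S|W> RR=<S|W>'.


start t=15: FL=W FR=W RL=W RR=S
cmd 1: advance +16 → t=31, phase=(4,14,9,19) → FL=S FR=W RL=W RR=W
cmd 2: advance +6 → t=37, phase=(10,0,15,5) → FL=W FR=S RL=W RR=S
cmd 3: advance +10 → t=47, phase=(0,10,5,15) → FL=S FR=W RL=S RR=W
cmd 4: advance +19 → t=66, phase=(19,9,4,14) → FL=W FR=W RL=S RR=W
cmd 5: advance +20 → t=86, phase=(19,9,4,14) → FL=W FR=W RL=S RR=W

after cmd 1 (t=31): FL=S FR=W RL=W RR=W
after cmd 2 (t=37): FL=W FR=S RL=W RR=S
after cmd 3 (t=47): FL=S FR=W RL=S RR=W
after cmd 4 (t=66): FL=W FR=W RL=S RR=W
after cmd 5 (t=86): FL=W FR=W RL=S RR=W


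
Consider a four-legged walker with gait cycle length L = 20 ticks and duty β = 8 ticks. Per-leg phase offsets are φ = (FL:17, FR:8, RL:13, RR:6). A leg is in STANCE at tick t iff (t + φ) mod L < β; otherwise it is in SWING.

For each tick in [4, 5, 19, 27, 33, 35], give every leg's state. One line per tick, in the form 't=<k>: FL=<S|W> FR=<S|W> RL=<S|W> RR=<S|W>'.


t=4: phase=(1,12,17,10) vs β=8 → FL=S FR=W RL=W RR=W
t=5: phase=(2,13,18,11) vs β=8 → FL=S FR=W RL=W RR=W
t=19: phase=(16,7,12,5) vs β=8 → FL=W FR=S RL=W RR=S
t=27: phase=(4,15,0,13) vs β=8 → FL=S FR=W RL=S RR=W
t=33: phase=(10,1,6,19) vs β=8 → FL=W FR=S RL=S RR=W
t=35: phase=(12,3,8,1) vs β=8 → FL=W FR=S RL=W RR=S

t=4: FL=S FR=W RL=W RR=W
t=5: FL=S FR=W RL=W RR=W
t=19: FL=W FR=S RL=W RR=S
t=27: FL=S FR=W RL=S RR=W
t=33: FL=W FR=S RL=S RR=W
t=35: FL=W FR=S RL=W RR=S


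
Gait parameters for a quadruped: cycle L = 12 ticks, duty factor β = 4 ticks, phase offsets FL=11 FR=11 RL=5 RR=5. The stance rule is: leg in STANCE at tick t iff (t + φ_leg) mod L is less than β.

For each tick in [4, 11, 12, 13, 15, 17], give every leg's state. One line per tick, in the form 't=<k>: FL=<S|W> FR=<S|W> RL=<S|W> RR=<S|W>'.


t=4: FL=S FR=S RL=W RR=W
t=11: FL=W FR=W RL=W RR=W
t=12: FL=W FR=W RL=W RR=W
t=13: FL=S FR=S RL=W RR=W
t=15: FL=S FR=S RL=W RR=W
t=17: FL=W FR=W RL=W RR=W

t=4: phase=(3,3,9,9) vs β=4 → FL=S FR=S RL=W RR=W
t=11: phase=(10,10,4,4) vs β=4 → FL=W FR=W RL=W RR=W
t=12: phase=(11,11,5,5) vs β=4 → FL=W FR=W RL=W RR=W
t=13: phase=(0,0,6,6) vs β=4 → FL=S FR=S RL=W RR=W
t=15: phase=(2,2,8,8) vs β=4 → FL=S FR=S RL=W RR=W
t=17: phase=(4,4,10,10) vs β=4 → FL=W FR=W RL=W RR=W


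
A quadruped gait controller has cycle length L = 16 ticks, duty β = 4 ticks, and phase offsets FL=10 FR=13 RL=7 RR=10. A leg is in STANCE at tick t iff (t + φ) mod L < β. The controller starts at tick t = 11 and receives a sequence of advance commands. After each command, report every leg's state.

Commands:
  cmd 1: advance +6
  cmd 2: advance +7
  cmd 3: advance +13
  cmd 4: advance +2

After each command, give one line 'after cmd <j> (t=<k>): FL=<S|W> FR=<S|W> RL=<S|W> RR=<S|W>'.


start t=11: FL=W FR=W RL=S RR=W
cmd 1: advance +6 → t=17, phase=(11,14,8,11) → FL=W FR=W RL=W RR=W
cmd 2: advance +7 → t=24, phase=(2,5,15,2) → FL=S FR=W RL=W RR=S
cmd 3: advance +13 → t=37, phase=(15,2,12,15) → FL=W FR=S RL=W RR=W
cmd 4: advance +2 → t=39, phase=(1,4,14,1) → FL=S FR=W RL=W RR=S

after cmd 1 (t=17): FL=W FR=W RL=W RR=W
after cmd 2 (t=24): FL=S FR=W RL=W RR=S
after cmd 3 (t=37): FL=W FR=S RL=W RR=W
after cmd 4 (t=39): FL=S FR=W RL=W RR=S


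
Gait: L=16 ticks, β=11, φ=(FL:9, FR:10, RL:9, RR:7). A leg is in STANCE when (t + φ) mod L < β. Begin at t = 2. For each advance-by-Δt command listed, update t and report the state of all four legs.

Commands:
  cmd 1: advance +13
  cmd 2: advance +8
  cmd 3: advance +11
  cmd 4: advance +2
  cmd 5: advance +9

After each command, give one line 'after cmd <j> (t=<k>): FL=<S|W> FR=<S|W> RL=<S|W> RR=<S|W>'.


start t=2: FL=W FR=W RL=W RR=S
cmd 1: advance +13 → t=15, phase=(8,9,8,6) → FL=S FR=S RL=S RR=S
cmd 2: advance +8 → t=23, phase=(0,1,0,14) → FL=S FR=S RL=S RR=W
cmd 3: advance +11 → t=34, phase=(11,12,11,9) → FL=W FR=W RL=W RR=S
cmd 4: advance +2 → t=36, phase=(13,14,13,11) → FL=W FR=W RL=W RR=W
cmd 5: advance +9 → t=45, phase=(6,7,6,4) → FL=S FR=S RL=S RR=S

after cmd 1 (t=15): FL=S FR=S RL=S RR=S
after cmd 2 (t=23): FL=S FR=S RL=S RR=W
after cmd 3 (t=34): FL=W FR=W RL=W RR=S
after cmd 4 (t=36): FL=W FR=W RL=W RR=W
after cmd 5 (t=45): FL=S FR=S RL=S RR=S


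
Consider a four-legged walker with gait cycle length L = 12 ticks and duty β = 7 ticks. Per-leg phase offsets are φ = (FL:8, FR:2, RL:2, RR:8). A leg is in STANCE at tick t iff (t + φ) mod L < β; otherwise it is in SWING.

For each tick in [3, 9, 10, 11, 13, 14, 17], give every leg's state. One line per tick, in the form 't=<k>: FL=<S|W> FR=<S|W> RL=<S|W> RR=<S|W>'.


t=3: phase=(11,5,5,11) vs β=7 → FL=W FR=S RL=S RR=W
t=9: phase=(5,11,11,5) vs β=7 → FL=S FR=W RL=W RR=S
t=10: phase=(6,0,0,6) vs β=7 → FL=S FR=S RL=S RR=S
t=11: phase=(7,1,1,7) vs β=7 → FL=W FR=S RL=S RR=W
t=13: phase=(9,3,3,9) vs β=7 → FL=W FR=S RL=S RR=W
t=14: phase=(10,4,4,10) vs β=7 → FL=W FR=S RL=S RR=W
t=17: phase=(1,7,7,1) vs β=7 → FL=S FR=W RL=W RR=S

t=3: FL=W FR=S RL=S RR=W
t=9: FL=S FR=W RL=W RR=S
t=10: FL=S FR=S RL=S RR=S
t=11: FL=W FR=S RL=S RR=W
t=13: FL=W FR=S RL=S RR=W
t=14: FL=W FR=S RL=S RR=W
t=17: FL=S FR=W RL=W RR=S


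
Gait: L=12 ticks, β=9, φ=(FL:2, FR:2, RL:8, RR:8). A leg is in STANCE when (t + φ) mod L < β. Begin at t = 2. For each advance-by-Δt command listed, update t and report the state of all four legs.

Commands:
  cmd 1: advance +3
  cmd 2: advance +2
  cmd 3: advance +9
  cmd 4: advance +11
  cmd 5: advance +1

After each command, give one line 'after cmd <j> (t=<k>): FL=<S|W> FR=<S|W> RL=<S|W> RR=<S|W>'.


after cmd 1 (t=5): FL=S FR=S RL=S RR=S
after cmd 2 (t=7): FL=W FR=W RL=S RR=S
after cmd 3 (t=16): FL=S FR=S RL=S RR=S
after cmd 4 (t=27): FL=S FR=S RL=W RR=W
after cmd 5 (t=28): FL=S FR=S RL=S RR=S

start t=2: FL=S FR=S RL=W RR=W
cmd 1: advance +3 → t=5, phase=(7,7,1,1) → FL=S FR=S RL=S RR=S
cmd 2: advance +2 → t=7, phase=(9,9,3,3) → FL=W FR=W RL=S RR=S
cmd 3: advance +9 → t=16, phase=(6,6,0,0) → FL=S FR=S RL=S RR=S
cmd 4: advance +11 → t=27, phase=(5,5,11,11) → FL=S FR=S RL=W RR=W
cmd 5: advance +1 → t=28, phase=(6,6,0,0) → FL=S FR=S RL=S RR=S


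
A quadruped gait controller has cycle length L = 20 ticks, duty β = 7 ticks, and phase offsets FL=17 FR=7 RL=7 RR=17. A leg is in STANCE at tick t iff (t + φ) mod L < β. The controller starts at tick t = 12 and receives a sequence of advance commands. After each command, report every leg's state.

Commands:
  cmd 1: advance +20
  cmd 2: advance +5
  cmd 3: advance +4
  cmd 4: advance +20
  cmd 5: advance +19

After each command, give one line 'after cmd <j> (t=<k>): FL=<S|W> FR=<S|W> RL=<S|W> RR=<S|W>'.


start t=12: FL=W FR=W RL=W RR=W
cmd 1: advance +20 → t=32, phase=(9,19,19,9) → FL=W FR=W RL=W RR=W
cmd 2: advance +5 → t=37, phase=(14,4,4,14) → FL=W FR=S RL=S RR=W
cmd 3: advance +4 → t=41, phase=(18,8,8,18) → FL=W FR=W RL=W RR=W
cmd 4: advance +20 → t=61, phase=(18,8,8,18) → FL=W FR=W RL=W RR=W
cmd 5: advance +19 → t=80, phase=(17,7,7,17) → FL=W FR=W RL=W RR=W

after cmd 1 (t=32): FL=W FR=W RL=W RR=W
after cmd 2 (t=37): FL=W FR=S RL=S RR=W
after cmd 3 (t=41): FL=W FR=W RL=W RR=W
after cmd 4 (t=61): FL=W FR=W RL=W RR=W
after cmd 5 (t=80): FL=W FR=W RL=W RR=W


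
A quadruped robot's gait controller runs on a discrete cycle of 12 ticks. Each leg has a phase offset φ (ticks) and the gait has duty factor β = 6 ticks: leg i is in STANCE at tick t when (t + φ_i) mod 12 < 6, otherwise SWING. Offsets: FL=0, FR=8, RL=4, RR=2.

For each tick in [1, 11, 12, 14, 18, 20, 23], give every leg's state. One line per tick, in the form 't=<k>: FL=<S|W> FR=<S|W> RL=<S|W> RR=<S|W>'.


t=1: FL=S FR=W RL=S RR=S
t=11: FL=W FR=W RL=S RR=S
t=12: FL=S FR=W RL=S RR=S
t=14: FL=S FR=W RL=W RR=S
t=18: FL=W FR=S RL=W RR=W
t=20: FL=W FR=S RL=S RR=W
t=23: FL=W FR=W RL=S RR=S

t=1: phase=(1,9,5,3) vs β=6 → FL=S FR=W RL=S RR=S
t=11: phase=(11,7,3,1) vs β=6 → FL=W FR=W RL=S RR=S
t=12: phase=(0,8,4,2) vs β=6 → FL=S FR=W RL=S RR=S
t=14: phase=(2,10,6,4) vs β=6 → FL=S FR=W RL=W RR=S
t=18: phase=(6,2,10,8) vs β=6 → FL=W FR=S RL=W RR=W
t=20: phase=(8,4,0,10) vs β=6 → FL=W FR=S RL=S RR=W
t=23: phase=(11,7,3,1) vs β=6 → FL=W FR=W RL=S RR=S


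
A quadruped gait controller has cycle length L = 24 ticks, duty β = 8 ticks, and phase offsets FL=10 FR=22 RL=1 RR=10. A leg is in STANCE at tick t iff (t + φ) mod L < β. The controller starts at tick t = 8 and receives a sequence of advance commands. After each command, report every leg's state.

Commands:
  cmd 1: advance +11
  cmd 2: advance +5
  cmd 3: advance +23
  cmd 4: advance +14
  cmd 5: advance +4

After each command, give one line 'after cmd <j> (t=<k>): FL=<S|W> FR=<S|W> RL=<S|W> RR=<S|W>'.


start t=8: FL=W FR=S RL=W RR=W
cmd 1: advance +11 → t=19, phase=(5,17,20,5) → FL=S FR=W RL=W RR=S
cmd 2: advance +5 → t=24, phase=(10,22,1,10) → FL=W FR=W RL=S RR=W
cmd 3: advance +23 → t=47, phase=(9,21,0,9) → FL=W FR=W RL=S RR=W
cmd 4: advance +14 → t=61, phase=(23,11,14,23) → FL=W FR=W RL=W RR=W
cmd 5: advance +4 → t=65, phase=(3,15,18,3) → FL=S FR=W RL=W RR=S

after cmd 1 (t=19): FL=S FR=W RL=W RR=S
after cmd 2 (t=24): FL=W FR=W RL=S RR=W
after cmd 3 (t=47): FL=W FR=W RL=S RR=W
after cmd 4 (t=61): FL=W FR=W RL=W RR=W
after cmd 5 (t=65): FL=S FR=W RL=W RR=S


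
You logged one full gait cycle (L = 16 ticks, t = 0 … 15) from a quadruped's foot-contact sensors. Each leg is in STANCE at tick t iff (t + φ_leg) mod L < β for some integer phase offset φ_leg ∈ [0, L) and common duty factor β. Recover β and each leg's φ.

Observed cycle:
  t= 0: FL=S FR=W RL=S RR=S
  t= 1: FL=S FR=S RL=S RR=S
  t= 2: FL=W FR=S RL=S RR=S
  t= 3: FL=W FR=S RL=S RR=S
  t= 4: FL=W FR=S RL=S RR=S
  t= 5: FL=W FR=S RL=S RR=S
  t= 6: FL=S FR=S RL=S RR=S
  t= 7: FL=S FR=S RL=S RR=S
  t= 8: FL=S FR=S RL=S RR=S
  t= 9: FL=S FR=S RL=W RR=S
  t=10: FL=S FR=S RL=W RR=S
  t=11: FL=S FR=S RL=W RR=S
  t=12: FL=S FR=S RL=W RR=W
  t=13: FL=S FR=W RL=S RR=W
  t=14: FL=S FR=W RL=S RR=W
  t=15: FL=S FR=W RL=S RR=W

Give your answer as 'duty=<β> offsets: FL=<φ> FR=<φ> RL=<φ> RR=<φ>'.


duty=12 offsets: FL=10 FR=15 RL=3 RR=0

duty β = stance ticks per leg = 12
FL: stance ticks = 12; W→S at t=6 → φ=10
FR: stance ticks = 12; W→S at t=1 → φ=15
RL: stance ticks = 12; W→S at t=13 → φ=3
RR: stance ticks = 12; W→S at t=0 → φ=0


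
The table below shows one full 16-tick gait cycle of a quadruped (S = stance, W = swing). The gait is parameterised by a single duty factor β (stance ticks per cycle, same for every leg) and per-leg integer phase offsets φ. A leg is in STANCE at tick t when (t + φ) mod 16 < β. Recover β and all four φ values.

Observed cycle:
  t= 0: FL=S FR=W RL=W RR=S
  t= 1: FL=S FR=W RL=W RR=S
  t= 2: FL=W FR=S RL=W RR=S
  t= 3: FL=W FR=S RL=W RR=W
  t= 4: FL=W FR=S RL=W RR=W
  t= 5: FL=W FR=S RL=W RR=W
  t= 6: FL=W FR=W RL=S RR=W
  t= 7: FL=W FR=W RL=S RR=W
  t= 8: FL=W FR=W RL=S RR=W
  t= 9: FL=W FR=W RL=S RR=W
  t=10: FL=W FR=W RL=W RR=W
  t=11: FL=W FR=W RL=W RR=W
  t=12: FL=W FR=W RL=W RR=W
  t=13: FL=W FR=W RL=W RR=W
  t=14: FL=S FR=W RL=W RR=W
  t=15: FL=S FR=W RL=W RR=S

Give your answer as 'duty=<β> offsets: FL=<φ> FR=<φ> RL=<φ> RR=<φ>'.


duty β = stance ticks per leg = 4
FL: stance ticks = 4; W→S at t=14 → φ=2
FR: stance ticks = 4; W→S at t=2 → φ=14
RL: stance ticks = 4; W→S at t=6 → φ=10
RR: stance ticks = 4; W→S at t=15 → φ=1

duty=4 offsets: FL=2 FR=14 RL=10 RR=1


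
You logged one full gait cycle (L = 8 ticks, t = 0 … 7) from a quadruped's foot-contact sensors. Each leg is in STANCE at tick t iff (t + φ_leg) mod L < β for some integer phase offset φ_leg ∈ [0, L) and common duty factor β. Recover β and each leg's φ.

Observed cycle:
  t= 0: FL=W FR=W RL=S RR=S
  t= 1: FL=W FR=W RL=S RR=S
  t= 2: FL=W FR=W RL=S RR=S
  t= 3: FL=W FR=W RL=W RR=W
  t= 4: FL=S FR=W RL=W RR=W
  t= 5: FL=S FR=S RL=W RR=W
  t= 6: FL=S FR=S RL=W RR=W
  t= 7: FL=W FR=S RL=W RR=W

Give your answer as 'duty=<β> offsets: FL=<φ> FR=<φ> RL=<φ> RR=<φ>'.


duty β = stance ticks per leg = 3
FL: stance ticks = 3; W→S at t=4 → φ=4
FR: stance ticks = 3; W→S at t=5 → φ=3
RL: stance ticks = 3; W→S at t=0 → φ=0
RR: stance ticks = 3; W→S at t=0 → φ=0

duty=3 offsets: FL=4 FR=3 RL=0 RR=0


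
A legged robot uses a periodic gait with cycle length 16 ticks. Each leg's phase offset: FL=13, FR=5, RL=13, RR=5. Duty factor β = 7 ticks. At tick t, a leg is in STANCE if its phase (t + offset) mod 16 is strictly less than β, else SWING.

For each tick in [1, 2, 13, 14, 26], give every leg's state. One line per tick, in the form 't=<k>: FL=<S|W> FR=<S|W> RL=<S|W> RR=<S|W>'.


t=1: phase=(14,6,14,6) vs β=7 → FL=W FR=S RL=W RR=S
t=2: phase=(15,7,15,7) vs β=7 → FL=W FR=W RL=W RR=W
t=13: phase=(10,2,10,2) vs β=7 → FL=W FR=S RL=W RR=S
t=14: phase=(11,3,11,3) vs β=7 → FL=W FR=S RL=W RR=S
t=26: phase=(7,15,7,15) vs β=7 → FL=W FR=W RL=W RR=W

t=1: FL=W FR=S RL=W RR=S
t=2: FL=W FR=W RL=W RR=W
t=13: FL=W FR=S RL=W RR=S
t=14: FL=W FR=S RL=W RR=S
t=26: FL=W FR=W RL=W RR=W


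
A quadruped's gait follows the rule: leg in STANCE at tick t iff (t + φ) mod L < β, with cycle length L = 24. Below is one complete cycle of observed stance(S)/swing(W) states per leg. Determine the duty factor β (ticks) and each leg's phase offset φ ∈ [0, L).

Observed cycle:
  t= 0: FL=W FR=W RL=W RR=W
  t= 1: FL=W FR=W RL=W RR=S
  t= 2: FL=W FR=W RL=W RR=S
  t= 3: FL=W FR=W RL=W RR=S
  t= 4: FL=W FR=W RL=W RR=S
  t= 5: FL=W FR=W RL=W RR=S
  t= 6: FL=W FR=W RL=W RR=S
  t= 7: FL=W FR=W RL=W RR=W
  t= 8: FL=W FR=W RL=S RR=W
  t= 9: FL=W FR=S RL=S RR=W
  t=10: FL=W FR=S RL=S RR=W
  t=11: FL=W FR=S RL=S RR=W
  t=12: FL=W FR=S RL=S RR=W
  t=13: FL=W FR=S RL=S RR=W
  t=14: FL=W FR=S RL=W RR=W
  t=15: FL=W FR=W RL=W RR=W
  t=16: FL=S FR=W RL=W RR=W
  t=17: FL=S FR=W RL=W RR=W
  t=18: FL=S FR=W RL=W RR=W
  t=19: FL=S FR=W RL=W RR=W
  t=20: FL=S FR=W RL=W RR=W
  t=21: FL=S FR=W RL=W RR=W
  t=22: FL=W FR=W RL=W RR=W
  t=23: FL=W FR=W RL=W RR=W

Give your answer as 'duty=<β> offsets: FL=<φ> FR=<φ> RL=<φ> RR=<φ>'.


duty β = stance ticks per leg = 6
FL: stance ticks = 6; W→S at t=16 → φ=8
FR: stance ticks = 6; W→S at t=9 → φ=15
RL: stance ticks = 6; W→S at t=8 → φ=16
RR: stance ticks = 6; W→S at t=1 → φ=23

duty=6 offsets: FL=8 FR=15 RL=16 RR=23


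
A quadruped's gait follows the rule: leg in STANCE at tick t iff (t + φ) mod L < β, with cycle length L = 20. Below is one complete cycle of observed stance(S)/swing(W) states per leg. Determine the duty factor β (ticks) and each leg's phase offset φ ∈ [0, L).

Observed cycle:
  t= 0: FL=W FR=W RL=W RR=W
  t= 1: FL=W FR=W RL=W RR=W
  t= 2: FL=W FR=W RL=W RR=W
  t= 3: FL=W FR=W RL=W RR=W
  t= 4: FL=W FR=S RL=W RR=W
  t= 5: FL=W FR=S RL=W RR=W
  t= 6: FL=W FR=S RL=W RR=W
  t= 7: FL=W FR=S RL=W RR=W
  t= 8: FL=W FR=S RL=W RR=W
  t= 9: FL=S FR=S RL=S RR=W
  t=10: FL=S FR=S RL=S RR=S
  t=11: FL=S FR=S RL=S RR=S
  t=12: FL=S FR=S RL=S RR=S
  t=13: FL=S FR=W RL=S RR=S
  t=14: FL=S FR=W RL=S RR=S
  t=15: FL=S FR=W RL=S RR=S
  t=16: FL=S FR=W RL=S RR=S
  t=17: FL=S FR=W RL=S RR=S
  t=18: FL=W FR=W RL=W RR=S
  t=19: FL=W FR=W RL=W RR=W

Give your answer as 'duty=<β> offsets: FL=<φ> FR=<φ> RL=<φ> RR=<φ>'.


duty β = stance ticks per leg = 9
FL: stance ticks = 9; W→S at t=9 → φ=11
FR: stance ticks = 9; W→S at t=4 → φ=16
RL: stance ticks = 9; W→S at t=9 → φ=11
RR: stance ticks = 9; W→S at t=10 → φ=10

duty=9 offsets: FL=11 FR=16 RL=11 RR=10


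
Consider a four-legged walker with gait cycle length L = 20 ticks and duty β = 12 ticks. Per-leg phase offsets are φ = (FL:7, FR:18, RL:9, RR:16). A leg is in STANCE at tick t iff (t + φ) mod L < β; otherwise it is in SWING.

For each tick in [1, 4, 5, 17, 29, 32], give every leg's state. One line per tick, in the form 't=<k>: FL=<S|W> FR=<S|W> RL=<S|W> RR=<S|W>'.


t=1: phase=(8,19,10,17) vs β=12 → FL=S FR=W RL=S RR=W
t=4: phase=(11,2,13,0) vs β=12 → FL=S FR=S RL=W RR=S
t=5: phase=(12,3,14,1) vs β=12 → FL=W FR=S RL=W RR=S
t=17: phase=(4,15,6,13) vs β=12 → FL=S FR=W RL=S RR=W
t=29: phase=(16,7,18,5) vs β=12 → FL=W FR=S RL=W RR=S
t=32: phase=(19,10,1,8) vs β=12 → FL=W FR=S RL=S RR=S

t=1: FL=S FR=W RL=S RR=W
t=4: FL=S FR=S RL=W RR=S
t=5: FL=W FR=S RL=W RR=S
t=17: FL=S FR=W RL=S RR=W
t=29: FL=W FR=S RL=W RR=S
t=32: FL=W FR=S RL=S RR=S


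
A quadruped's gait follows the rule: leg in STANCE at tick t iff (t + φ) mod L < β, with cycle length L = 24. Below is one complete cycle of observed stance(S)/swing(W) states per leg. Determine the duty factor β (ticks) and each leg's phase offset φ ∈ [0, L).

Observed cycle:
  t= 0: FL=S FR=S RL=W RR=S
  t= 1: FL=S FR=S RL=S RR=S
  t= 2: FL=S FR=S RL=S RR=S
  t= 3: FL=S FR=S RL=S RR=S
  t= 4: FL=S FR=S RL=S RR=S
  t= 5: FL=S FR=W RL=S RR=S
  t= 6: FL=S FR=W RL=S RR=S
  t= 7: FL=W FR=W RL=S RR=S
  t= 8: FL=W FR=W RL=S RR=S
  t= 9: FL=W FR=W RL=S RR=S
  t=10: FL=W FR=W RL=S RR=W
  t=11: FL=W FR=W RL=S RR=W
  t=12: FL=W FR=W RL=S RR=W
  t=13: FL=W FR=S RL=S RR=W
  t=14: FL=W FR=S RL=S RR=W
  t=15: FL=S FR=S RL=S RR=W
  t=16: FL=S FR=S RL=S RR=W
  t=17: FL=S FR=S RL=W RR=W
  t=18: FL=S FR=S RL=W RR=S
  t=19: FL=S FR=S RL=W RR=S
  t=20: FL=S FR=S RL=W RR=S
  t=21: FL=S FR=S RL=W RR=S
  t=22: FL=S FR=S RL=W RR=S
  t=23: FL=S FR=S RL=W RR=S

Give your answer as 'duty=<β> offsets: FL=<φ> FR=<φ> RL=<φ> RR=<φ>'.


duty=16 offsets: FL=9 FR=11 RL=23 RR=6

duty β = stance ticks per leg = 16
FL: stance ticks = 16; W→S at t=15 → φ=9
FR: stance ticks = 16; W→S at t=13 → φ=11
RL: stance ticks = 16; W→S at t=1 → φ=23
RR: stance ticks = 16; W→S at t=18 → φ=6


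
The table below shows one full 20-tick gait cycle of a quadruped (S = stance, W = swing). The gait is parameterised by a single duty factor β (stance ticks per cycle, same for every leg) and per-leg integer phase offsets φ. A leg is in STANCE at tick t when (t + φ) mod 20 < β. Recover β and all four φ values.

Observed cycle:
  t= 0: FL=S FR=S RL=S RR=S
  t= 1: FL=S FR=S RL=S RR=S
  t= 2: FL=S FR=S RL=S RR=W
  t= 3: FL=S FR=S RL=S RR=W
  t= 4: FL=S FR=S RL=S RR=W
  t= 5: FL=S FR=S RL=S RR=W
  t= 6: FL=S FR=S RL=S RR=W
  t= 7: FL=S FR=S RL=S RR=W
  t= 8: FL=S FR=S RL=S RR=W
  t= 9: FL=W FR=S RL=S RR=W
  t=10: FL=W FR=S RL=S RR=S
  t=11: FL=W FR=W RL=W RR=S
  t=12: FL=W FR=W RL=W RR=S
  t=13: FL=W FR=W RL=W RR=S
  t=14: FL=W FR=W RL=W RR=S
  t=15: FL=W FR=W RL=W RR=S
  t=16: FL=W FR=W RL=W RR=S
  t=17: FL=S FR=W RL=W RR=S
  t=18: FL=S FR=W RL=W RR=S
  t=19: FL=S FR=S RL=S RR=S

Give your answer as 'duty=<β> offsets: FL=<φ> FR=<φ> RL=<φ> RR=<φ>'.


duty β = stance ticks per leg = 12
FL: stance ticks = 12; W→S at t=17 → φ=3
FR: stance ticks = 12; W→S at t=19 → φ=1
RL: stance ticks = 12; W→S at t=19 → φ=1
RR: stance ticks = 12; W→S at t=10 → φ=10

duty=12 offsets: FL=3 FR=1 RL=1 RR=10


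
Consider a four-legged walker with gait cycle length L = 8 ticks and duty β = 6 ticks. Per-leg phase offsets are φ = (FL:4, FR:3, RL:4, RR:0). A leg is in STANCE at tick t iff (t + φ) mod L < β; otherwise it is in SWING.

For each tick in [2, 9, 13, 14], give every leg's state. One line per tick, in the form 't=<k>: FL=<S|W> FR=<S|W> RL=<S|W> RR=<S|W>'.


t=2: FL=W FR=S RL=W RR=S
t=9: FL=S FR=S RL=S RR=S
t=13: FL=S FR=S RL=S RR=S
t=14: FL=S FR=S RL=S RR=W

t=2: phase=(6,5,6,2) vs β=6 → FL=W FR=S RL=W RR=S
t=9: phase=(5,4,5,1) vs β=6 → FL=S FR=S RL=S RR=S
t=13: phase=(1,0,1,5) vs β=6 → FL=S FR=S RL=S RR=S
t=14: phase=(2,1,2,6) vs β=6 → FL=S FR=S RL=S RR=W


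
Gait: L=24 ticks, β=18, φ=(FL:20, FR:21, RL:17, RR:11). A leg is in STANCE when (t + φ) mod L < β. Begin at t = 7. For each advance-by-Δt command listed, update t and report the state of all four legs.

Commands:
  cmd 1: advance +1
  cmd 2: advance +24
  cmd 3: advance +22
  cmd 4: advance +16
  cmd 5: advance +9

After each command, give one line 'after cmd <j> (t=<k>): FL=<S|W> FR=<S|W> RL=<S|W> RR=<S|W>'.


start t=7: FL=S FR=S RL=S RR=W
cmd 1: advance +1 → t=8, phase=(4,5,1,19) → FL=S FR=S RL=S RR=W
cmd 2: advance +24 → t=32, phase=(4,5,1,19) → FL=S FR=S RL=S RR=W
cmd 3: advance +22 → t=54, phase=(2,3,23,17) → FL=S FR=S RL=W RR=S
cmd 4: advance +16 → t=70, phase=(18,19,15,9) → FL=W FR=W RL=S RR=S
cmd 5: advance +9 → t=79, phase=(3,4,0,18) → FL=S FR=S RL=S RR=W

after cmd 1 (t=8): FL=S FR=S RL=S RR=W
after cmd 2 (t=32): FL=S FR=S RL=S RR=W
after cmd 3 (t=54): FL=S FR=S RL=W RR=S
after cmd 4 (t=70): FL=W FR=W RL=S RR=S
after cmd 5 (t=79): FL=S FR=S RL=S RR=W


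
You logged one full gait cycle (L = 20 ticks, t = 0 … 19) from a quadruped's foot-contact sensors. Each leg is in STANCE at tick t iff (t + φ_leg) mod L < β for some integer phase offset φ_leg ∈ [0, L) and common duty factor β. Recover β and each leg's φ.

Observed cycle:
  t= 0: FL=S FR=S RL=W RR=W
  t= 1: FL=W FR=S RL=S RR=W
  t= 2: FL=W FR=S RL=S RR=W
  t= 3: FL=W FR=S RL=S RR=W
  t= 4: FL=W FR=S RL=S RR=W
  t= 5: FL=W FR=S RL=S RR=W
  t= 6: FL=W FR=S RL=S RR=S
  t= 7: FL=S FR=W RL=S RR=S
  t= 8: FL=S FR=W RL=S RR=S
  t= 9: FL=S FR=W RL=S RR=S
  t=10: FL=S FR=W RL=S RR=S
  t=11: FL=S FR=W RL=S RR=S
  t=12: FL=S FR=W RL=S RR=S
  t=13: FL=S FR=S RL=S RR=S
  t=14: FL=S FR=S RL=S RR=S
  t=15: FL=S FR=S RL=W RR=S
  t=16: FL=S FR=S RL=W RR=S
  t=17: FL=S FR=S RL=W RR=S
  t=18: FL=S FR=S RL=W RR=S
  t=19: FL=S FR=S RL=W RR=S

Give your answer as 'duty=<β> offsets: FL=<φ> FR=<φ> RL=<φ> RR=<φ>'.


duty β = stance ticks per leg = 14
FL: stance ticks = 14; W→S at t=7 → φ=13
FR: stance ticks = 14; W→S at t=13 → φ=7
RL: stance ticks = 14; W→S at t=1 → φ=19
RR: stance ticks = 14; W→S at t=6 → φ=14

duty=14 offsets: FL=13 FR=7 RL=19 RR=14


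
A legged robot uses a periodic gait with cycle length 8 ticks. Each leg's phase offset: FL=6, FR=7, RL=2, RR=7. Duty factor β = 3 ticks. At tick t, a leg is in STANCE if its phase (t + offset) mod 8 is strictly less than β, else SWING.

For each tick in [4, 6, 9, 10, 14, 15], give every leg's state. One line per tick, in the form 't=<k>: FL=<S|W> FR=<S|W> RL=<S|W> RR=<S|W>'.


t=4: phase=(2,3,6,3) vs β=3 → FL=S FR=W RL=W RR=W
t=6: phase=(4,5,0,5) vs β=3 → FL=W FR=W RL=S RR=W
t=9: phase=(7,0,3,0) vs β=3 → FL=W FR=S RL=W RR=S
t=10: phase=(0,1,4,1) vs β=3 → FL=S FR=S RL=W RR=S
t=14: phase=(4,5,0,5) vs β=3 → FL=W FR=W RL=S RR=W
t=15: phase=(5,6,1,6) vs β=3 → FL=W FR=W RL=S RR=W

t=4: FL=S FR=W RL=W RR=W
t=6: FL=W FR=W RL=S RR=W
t=9: FL=W FR=S RL=W RR=S
t=10: FL=S FR=S RL=W RR=S
t=14: FL=W FR=W RL=S RR=W
t=15: FL=W FR=W RL=S RR=W


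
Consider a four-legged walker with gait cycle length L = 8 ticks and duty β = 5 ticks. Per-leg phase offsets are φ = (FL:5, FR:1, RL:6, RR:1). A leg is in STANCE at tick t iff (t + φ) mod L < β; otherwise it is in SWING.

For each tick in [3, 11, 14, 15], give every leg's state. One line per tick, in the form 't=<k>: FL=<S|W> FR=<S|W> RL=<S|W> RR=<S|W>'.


t=3: phase=(0,4,1,4) vs β=5 → FL=S FR=S RL=S RR=S
t=11: phase=(0,4,1,4) vs β=5 → FL=S FR=S RL=S RR=S
t=14: phase=(3,7,4,7) vs β=5 → FL=S FR=W RL=S RR=W
t=15: phase=(4,0,5,0) vs β=5 → FL=S FR=S RL=W RR=S

t=3: FL=S FR=S RL=S RR=S
t=11: FL=S FR=S RL=S RR=S
t=14: FL=S FR=W RL=S RR=W
t=15: FL=S FR=S RL=W RR=S


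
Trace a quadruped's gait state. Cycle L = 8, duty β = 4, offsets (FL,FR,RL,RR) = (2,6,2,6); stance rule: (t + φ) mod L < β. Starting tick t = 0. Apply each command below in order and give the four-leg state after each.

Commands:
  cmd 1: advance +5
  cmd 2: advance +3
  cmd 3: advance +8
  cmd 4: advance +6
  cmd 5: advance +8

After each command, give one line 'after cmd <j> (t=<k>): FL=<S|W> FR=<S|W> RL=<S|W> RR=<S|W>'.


after cmd 1 (t=5): FL=W FR=S RL=W RR=S
after cmd 2 (t=8): FL=S FR=W RL=S RR=W
after cmd 3 (t=16): FL=S FR=W RL=S RR=W
after cmd 4 (t=22): FL=S FR=W RL=S RR=W
after cmd 5 (t=30): FL=S FR=W RL=S RR=W

start t=0: FL=S FR=W RL=S RR=W
cmd 1: advance +5 → t=5, phase=(7,3,7,3) → FL=W FR=S RL=W RR=S
cmd 2: advance +3 → t=8, phase=(2,6,2,6) → FL=S FR=W RL=S RR=W
cmd 3: advance +8 → t=16, phase=(2,6,2,6) → FL=S FR=W RL=S RR=W
cmd 4: advance +6 → t=22, phase=(0,4,0,4) → FL=S FR=W RL=S RR=W
cmd 5: advance +8 → t=30, phase=(0,4,0,4) → FL=S FR=W RL=S RR=W


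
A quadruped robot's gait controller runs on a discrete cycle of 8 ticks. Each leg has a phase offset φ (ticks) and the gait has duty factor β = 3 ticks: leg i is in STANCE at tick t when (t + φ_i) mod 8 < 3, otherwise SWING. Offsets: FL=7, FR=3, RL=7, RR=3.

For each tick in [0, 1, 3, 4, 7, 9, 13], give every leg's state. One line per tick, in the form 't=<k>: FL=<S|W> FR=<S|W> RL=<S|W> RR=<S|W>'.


t=0: FL=W FR=W RL=W RR=W
t=1: FL=S FR=W RL=S RR=W
t=3: FL=S FR=W RL=S RR=W
t=4: FL=W FR=W RL=W RR=W
t=7: FL=W FR=S RL=W RR=S
t=9: FL=S FR=W RL=S RR=W
t=13: FL=W FR=S RL=W RR=S

t=0: phase=(7,3,7,3) vs β=3 → FL=W FR=W RL=W RR=W
t=1: phase=(0,4,0,4) vs β=3 → FL=S FR=W RL=S RR=W
t=3: phase=(2,6,2,6) vs β=3 → FL=S FR=W RL=S RR=W
t=4: phase=(3,7,3,7) vs β=3 → FL=W FR=W RL=W RR=W
t=7: phase=(6,2,6,2) vs β=3 → FL=W FR=S RL=W RR=S
t=9: phase=(0,4,0,4) vs β=3 → FL=S FR=W RL=S RR=W
t=13: phase=(4,0,4,0) vs β=3 → FL=W FR=S RL=W RR=S


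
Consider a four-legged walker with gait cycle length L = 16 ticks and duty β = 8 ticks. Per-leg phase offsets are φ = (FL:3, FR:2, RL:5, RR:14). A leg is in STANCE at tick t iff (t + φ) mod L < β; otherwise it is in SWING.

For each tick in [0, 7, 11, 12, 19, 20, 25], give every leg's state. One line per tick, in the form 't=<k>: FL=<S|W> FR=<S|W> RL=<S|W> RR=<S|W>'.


t=0: FL=S FR=S RL=S RR=W
t=7: FL=W FR=W RL=W RR=S
t=11: FL=W FR=W RL=S RR=W
t=12: FL=W FR=W RL=S RR=W
t=19: FL=S FR=S RL=W RR=S
t=20: FL=S FR=S RL=W RR=S
t=25: FL=W FR=W RL=W RR=S

t=0: phase=(3,2,5,14) vs β=8 → FL=S FR=S RL=S RR=W
t=7: phase=(10,9,12,5) vs β=8 → FL=W FR=W RL=W RR=S
t=11: phase=(14,13,0,9) vs β=8 → FL=W FR=W RL=S RR=W
t=12: phase=(15,14,1,10) vs β=8 → FL=W FR=W RL=S RR=W
t=19: phase=(6,5,8,1) vs β=8 → FL=S FR=S RL=W RR=S
t=20: phase=(7,6,9,2) vs β=8 → FL=S FR=S RL=W RR=S
t=25: phase=(12,11,14,7) vs β=8 → FL=W FR=W RL=W RR=S


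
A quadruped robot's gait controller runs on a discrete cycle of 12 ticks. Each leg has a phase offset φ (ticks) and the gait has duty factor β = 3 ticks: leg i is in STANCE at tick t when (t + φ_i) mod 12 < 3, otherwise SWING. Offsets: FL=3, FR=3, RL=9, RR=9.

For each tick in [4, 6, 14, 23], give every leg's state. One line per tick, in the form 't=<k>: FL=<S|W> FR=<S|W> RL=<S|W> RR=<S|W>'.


t=4: FL=W FR=W RL=S RR=S
t=6: FL=W FR=W RL=W RR=W
t=14: FL=W FR=W RL=W RR=W
t=23: FL=S FR=S RL=W RR=W

t=4: phase=(7,7,1,1) vs β=3 → FL=W FR=W RL=S RR=S
t=6: phase=(9,9,3,3) vs β=3 → FL=W FR=W RL=W RR=W
t=14: phase=(5,5,11,11) vs β=3 → FL=W FR=W RL=W RR=W
t=23: phase=(2,2,8,8) vs β=3 → FL=S FR=S RL=W RR=W


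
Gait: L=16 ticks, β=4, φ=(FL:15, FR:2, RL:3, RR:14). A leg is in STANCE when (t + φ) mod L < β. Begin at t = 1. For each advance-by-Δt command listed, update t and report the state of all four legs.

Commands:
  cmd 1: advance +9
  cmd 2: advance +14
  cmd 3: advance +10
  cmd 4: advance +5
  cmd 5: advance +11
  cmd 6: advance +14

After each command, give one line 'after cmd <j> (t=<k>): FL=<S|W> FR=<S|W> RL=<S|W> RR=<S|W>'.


after cmd 1 (t=10): FL=W FR=W RL=W RR=W
after cmd 2 (t=24): FL=W FR=W RL=W RR=W
after cmd 3 (t=34): FL=S FR=W RL=W RR=S
after cmd 4 (t=39): FL=W FR=W RL=W RR=W
after cmd 5 (t=50): FL=S FR=W RL=W RR=S
after cmd 6 (t=64): FL=W FR=S RL=S RR=W

start t=1: FL=S FR=S RL=W RR=W
cmd 1: advance +9 → t=10, phase=(9,12,13,8) → FL=W FR=W RL=W RR=W
cmd 2: advance +14 → t=24, phase=(7,10,11,6) → FL=W FR=W RL=W RR=W
cmd 3: advance +10 → t=34, phase=(1,4,5,0) → FL=S FR=W RL=W RR=S
cmd 4: advance +5 → t=39, phase=(6,9,10,5) → FL=W FR=W RL=W RR=W
cmd 5: advance +11 → t=50, phase=(1,4,5,0) → FL=S FR=W RL=W RR=S
cmd 6: advance +14 → t=64, phase=(15,2,3,14) → FL=W FR=S RL=S RR=W


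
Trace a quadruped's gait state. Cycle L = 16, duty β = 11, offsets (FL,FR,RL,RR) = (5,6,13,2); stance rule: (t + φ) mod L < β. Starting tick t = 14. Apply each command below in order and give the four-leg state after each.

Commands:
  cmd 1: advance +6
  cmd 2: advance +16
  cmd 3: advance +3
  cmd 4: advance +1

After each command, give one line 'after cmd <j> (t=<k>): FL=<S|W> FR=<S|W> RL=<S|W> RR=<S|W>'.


start t=14: FL=S FR=S RL=W RR=S
cmd 1: advance +6 → t=20, phase=(9,10,1,6) → FL=S FR=S RL=S RR=S
cmd 2: advance +16 → t=36, phase=(9,10,1,6) → FL=S FR=S RL=S RR=S
cmd 3: advance +3 → t=39, phase=(12,13,4,9) → FL=W FR=W RL=S RR=S
cmd 4: advance +1 → t=40, phase=(13,14,5,10) → FL=W FR=W RL=S RR=S

after cmd 1 (t=20): FL=S FR=S RL=S RR=S
after cmd 2 (t=36): FL=S FR=S RL=S RR=S
after cmd 3 (t=39): FL=W FR=W RL=S RR=S
after cmd 4 (t=40): FL=W FR=W RL=S RR=S


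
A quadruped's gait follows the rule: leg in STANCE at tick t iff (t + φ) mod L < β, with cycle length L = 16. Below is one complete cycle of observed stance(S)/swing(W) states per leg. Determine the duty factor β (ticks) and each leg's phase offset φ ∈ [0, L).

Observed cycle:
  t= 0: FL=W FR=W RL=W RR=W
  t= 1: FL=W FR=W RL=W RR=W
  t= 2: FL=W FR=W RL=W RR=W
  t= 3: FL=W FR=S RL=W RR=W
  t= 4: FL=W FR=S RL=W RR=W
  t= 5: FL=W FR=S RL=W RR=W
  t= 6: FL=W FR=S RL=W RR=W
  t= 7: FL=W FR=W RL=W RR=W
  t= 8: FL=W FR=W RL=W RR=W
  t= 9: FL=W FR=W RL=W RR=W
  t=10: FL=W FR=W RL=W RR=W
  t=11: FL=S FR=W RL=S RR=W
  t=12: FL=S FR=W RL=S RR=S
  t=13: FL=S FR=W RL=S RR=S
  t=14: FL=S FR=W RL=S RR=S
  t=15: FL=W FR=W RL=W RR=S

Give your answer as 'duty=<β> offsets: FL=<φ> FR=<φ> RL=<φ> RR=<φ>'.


duty β = stance ticks per leg = 4
FL: stance ticks = 4; W→S at t=11 → φ=5
FR: stance ticks = 4; W→S at t=3 → φ=13
RL: stance ticks = 4; W→S at t=11 → φ=5
RR: stance ticks = 4; W→S at t=12 → φ=4

duty=4 offsets: FL=5 FR=13 RL=5 RR=4


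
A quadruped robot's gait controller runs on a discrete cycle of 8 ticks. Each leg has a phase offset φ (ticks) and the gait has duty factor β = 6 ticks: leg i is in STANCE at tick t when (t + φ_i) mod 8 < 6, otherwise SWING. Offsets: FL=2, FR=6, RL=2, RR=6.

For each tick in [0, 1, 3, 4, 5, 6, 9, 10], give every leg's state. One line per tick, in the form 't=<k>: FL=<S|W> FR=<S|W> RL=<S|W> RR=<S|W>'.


t=0: FL=S FR=W RL=S RR=W
t=1: FL=S FR=W RL=S RR=W
t=3: FL=S FR=S RL=S RR=S
t=4: FL=W FR=S RL=W RR=S
t=5: FL=W FR=S RL=W RR=S
t=6: FL=S FR=S RL=S RR=S
t=9: FL=S FR=W RL=S RR=W
t=10: FL=S FR=S RL=S RR=S

t=0: phase=(2,6,2,6) vs β=6 → FL=S FR=W RL=S RR=W
t=1: phase=(3,7,3,7) vs β=6 → FL=S FR=W RL=S RR=W
t=3: phase=(5,1,5,1) vs β=6 → FL=S FR=S RL=S RR=S
t=4: phase=(6,2,6,2) vs β=6 → FL=W FR=S RL=W RR=S
t=5: phase=(7,3,7,3) vs β=6 → FL=W FR=S RL=W RR=S
t=6: phase=(0,4,0,4) vs β=6 → FL=S FR=S RL=S RR=S
t=9: phase=(3,7,3,7) vs β=6 → FL=S FR=W RL=S RR=W
t=10: phase=(4,0,4,0) vs β=6 → FL=S FR=S RL=S RR=S


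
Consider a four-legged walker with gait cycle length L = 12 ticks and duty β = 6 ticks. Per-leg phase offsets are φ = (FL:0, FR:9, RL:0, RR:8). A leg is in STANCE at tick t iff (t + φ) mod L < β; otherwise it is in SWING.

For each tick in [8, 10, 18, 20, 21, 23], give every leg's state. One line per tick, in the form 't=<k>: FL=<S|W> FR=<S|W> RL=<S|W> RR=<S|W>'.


t=8: FL=W FR=S RL=W RR=S
t=10: FL=W FR=W RL=W RR=W
t=18: FL=W FR=S RL=W RR=S
t=20: FL=W FR=S RL=W RR=S
t=21: FL=W FR=W RL=W RR=S
t=23: FL=W FR=W RL=W RR=W

t=8: phase=(8,5,8,4) vs β=6 → FL=W FR=S RL=W RR=S
t=10: phase=(10,7,10,6) vs β=6 → FL=W FR=W RL=W RR=W
t=18: phase=(6,3,6,2) vs β=6 → FL=W FR=S RL=W RR=S
t=20: phase=(8,5,8,4) vs β=6 → FL=W FR=S RL=W RR=S
t=21: phase=(9,6,9,5) vs β=6 → FL=W FR=W RL=W RR=S
t=23: phase=(11,8,11,7) vs β=6 → FL=W FR=W RL=W RR=W


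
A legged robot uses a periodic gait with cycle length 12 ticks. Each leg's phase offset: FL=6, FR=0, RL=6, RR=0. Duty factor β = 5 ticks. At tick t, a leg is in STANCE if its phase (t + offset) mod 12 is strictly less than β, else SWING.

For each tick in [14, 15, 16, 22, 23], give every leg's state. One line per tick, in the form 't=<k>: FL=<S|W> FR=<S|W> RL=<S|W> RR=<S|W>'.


t=14: FL=W FR=S RL=W RR=S
t=15: FL=W FR=S RL=W RR=S
t=16: FL=W FR=S RL=W RR=S
t=22: FL=S FR=W RL=S RR=W
t=23: FL=W FR=W RL=W RR=W

t=14: phase=(8,2,8,2) vs β=5 → FL=W FR=S RL=W RR=S
t=15: phase=(9,3,9,3) vs β=5 → FL=W FR=S RL=W RR=S
t=16: phase=(10,4,10,4) vs β=5 → FL=W FR=S RL=W RR=S
t=22: phase=(4,10,4,10) vs β=5 → FL=S FR=W RL=S RR=W
t=23: phase=(5,11,5,11) vs β=5 → FL=W FR=W RL=W RR=W


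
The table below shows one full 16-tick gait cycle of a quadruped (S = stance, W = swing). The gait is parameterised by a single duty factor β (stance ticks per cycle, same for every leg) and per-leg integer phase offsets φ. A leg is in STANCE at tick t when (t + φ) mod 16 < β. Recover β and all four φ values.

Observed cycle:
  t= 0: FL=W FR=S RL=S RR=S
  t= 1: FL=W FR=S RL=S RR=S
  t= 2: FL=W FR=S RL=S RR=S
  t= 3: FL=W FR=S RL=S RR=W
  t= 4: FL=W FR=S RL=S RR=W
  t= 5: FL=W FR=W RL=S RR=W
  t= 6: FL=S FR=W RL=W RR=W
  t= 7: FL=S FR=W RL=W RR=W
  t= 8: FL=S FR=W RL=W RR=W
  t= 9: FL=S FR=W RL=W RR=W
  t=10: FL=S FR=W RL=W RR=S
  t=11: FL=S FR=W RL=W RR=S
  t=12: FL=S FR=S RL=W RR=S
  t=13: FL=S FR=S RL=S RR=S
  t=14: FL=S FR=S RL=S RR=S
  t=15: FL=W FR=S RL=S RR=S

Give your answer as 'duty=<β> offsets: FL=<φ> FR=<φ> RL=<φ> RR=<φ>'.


duty=9 offsets: FL=10 FR=4 RL=3 RR=6

duty β = stance ticks per leg = 9
FL: stance ticks = 9; W→S at t=6 → φ=10
FR: stance ticks = 9; W→S at t=12 → φ=4
RL: stance ticks = 9; W→S at t=13 → φ=3
RR: stance ticks = 9; W→S at t=10 → φ=6


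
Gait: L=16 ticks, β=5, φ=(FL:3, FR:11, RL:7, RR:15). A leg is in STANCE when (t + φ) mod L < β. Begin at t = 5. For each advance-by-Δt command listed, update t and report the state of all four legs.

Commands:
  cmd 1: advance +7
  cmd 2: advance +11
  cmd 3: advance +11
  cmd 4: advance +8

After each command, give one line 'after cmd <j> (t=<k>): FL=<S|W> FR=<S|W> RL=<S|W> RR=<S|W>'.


after cmd 1 (t=12): FL=W FR=W RL=S RR=W
after cmd 2 (t=23): FL=W FR=S RL=W RR=W
after cmd 3 (t=34): FL=W FR=W RL=W RR=S
after cmd 4 (t=42): FL=W FR=W RL=S RR=W

start t=5: FL=W FR=S RL=W RR=S
cmd 1: advance +7 → t=12, phase=(15,7,3,11) → FL=W FR=W RL=S RR=W
cmd 2: advance +11 → t=23, phase=(10,2,14,6) → FL=W FR=S RL=W RR=W
cmd 3: advance +11 → t=34, phase=(5,13,9,1) → FL=W FR=W RL=W RR=S
cmd 4: advance +8 → t=42, phase=(13,5,1,9) → FL=W FR=W RL=S RR=W


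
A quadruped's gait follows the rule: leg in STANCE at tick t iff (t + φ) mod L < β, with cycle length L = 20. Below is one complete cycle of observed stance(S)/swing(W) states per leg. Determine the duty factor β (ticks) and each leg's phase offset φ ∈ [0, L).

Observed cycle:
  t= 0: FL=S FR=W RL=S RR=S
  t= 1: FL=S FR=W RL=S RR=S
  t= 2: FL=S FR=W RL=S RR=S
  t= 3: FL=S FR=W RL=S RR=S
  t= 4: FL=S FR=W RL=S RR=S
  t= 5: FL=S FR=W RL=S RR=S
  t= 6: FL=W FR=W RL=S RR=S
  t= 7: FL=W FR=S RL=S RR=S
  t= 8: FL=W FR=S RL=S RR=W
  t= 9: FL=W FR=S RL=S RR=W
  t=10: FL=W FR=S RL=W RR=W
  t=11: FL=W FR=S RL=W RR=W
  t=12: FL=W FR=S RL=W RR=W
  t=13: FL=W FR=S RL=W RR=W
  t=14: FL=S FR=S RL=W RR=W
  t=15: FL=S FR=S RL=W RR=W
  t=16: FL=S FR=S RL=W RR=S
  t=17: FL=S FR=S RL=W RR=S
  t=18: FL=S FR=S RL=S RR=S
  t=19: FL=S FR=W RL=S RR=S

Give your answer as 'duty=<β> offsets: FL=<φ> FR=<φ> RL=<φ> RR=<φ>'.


duty=12 offsets: FL=6 FR=13 RL=2 RR=4

duty β = stance ticks per leg = 12
FL: stance ticks = 12; W→S at t=14 → φ=6
FR: stance ticks = 12; W→S at t=7 → φ=13
RL: stance ticks = 12; W→S at t=18 → φ=2
RR: stance ticks = 12; W→S at t=16 → φ=4


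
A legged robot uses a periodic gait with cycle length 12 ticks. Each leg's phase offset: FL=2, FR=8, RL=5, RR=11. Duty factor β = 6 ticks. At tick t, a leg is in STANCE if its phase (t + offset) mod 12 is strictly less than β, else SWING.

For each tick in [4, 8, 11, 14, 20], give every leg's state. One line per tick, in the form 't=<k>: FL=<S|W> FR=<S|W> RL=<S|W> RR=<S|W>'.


t=4: phase=(6,0,9,3) vs β=6 → FL=W FR=S RL=W RR=S
t=8: phase=(10,4,1,7) vs β=6 → FL=W FR=S RL=S RR=W
t=11: phase=(1,7,4,10) vs β=6 → FL=S FR=W RL=S RR=W
t=14: phase=(4,10,7,1) vs β=6 → FL=S FR=W RL=W RR=S
t=20: phase=(10,4,1,7) vs β=6 → FL=W FR=S RL=S RR=W

t=4: FL=W FR=S RL=W RR=S
t=8: FL=W FR=S RL=S RR=W
t=11: FL=S FR=W RL=S RR=W
t=14: FL=S FR=W RL=W RR=S
t=20: FL=W FR=S RL=S RR=W


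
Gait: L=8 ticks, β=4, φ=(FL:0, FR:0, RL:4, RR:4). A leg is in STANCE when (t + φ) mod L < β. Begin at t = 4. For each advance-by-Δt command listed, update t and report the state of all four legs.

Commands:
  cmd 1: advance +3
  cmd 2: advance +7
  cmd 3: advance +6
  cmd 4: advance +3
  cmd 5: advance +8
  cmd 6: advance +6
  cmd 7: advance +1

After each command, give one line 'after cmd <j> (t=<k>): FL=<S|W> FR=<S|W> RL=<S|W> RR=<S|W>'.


after cmd 1 (t=7): FL=W FR=W RL=S RR=S
after cmd 2 (t=14): FL=W FR=W RL=S RR=S
after cmd 3 (t=20): FL=W FR=W RL=S RR=S
after cmd 4 (t=23): FL=W FR=W RL=S RR=S
after cmd 5 (t=31): FL=W FR=W RL=S RR=S
after cmd 6 (t=37): FL=W FR=W RL=S RR=S
after cmd 7 (t=38): FL=W FR=W RL=S RR=S

start t=4: FL=W FR=W RL=S RR=S
cmd 1: advance +3 → t=7, phase=(7,7,3,3) → FL=W FR=W RL=S RR=S
cmd 2: advance +7 → t=14, phase=(6,6,2,2) → FL=W FR=W RL=S RR=S
cmd 3: advance +6 → t=20, phase=(4,4,0,0) → FL=W FR=W RL=S RR=S
cmd 4: advance +3 → t=23, phase=(7,7,3,3) → FL=W FR=W RL=S RR=S
cmd 5: advance +8 → t=31, phase=(7,7,3,3) → FL=W FR=W RL=S RR=S
cmd 6: advance +6 → t=37, phase=(5,5,1,1) → FL=W FR=W RL=S RR=S
cmd 7: advance +1 → t=38, phase=(6,6,2,2) → FL=W FR=W RL=S RR=S


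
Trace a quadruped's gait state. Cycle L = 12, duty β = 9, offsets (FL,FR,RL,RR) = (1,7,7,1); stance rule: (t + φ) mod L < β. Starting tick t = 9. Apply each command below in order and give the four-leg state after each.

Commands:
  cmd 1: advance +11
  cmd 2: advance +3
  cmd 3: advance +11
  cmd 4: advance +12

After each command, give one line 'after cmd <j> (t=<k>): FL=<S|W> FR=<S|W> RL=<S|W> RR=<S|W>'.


after cmd 1 (t=20): FL=W FR=S RL=S RR=W
after cmd 2 (t=23): FL=S FR=S RL=S RR=S
after cmd 3 (t=34): FL=W FR=S RL=S RR=W
after cmd 4 (t=46): FL=W FR=S RL=S RR=W

start t=9: FL=W FR=S RL=S RR=W
cmd 1: advance +11 → t=20, phase=(9,3,3,9) → FL=W FR=S RL=S RR=W
cmd 2: advance +3 → t=23, phase=(0,6,6,0) → FL=S FR=S RL=S RR=S
cmd 3: advance +11 → t=34, phase=(11,5,5,11) → FL=W FR=S RL=S RR=W
cmd 4: advance +12 → t=46, phase=(11,5,5,11) → FL=W FR=S RL=S RR=W


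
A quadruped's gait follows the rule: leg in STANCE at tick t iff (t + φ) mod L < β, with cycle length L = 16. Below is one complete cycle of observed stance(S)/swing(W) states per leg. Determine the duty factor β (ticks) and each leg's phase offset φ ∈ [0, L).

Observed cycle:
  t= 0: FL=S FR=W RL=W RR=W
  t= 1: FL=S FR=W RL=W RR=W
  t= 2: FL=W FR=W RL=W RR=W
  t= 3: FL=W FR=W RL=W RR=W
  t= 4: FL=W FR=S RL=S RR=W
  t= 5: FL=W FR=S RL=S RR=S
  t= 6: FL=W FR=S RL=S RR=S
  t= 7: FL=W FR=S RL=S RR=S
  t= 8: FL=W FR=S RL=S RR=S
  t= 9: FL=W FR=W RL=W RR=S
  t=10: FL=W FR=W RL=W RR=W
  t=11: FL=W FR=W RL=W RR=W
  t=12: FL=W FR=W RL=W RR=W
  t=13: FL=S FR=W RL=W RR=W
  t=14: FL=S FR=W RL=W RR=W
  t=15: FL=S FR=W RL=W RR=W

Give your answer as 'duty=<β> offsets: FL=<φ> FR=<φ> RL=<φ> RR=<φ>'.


duty=5 offsets: FL=3 FR=12 RL=12 RR=11

duty β = stance ticks per leg = 5
FL: stance ticks = 5; W→S at t=13 → φ=3
FR: stance ticks = 5; W→S at t=4 → φ=12
RL: stance ticks = 5; W→S at t=4 → φ=12
RR: stance ticks = 5; W→S at t=5 → φ=11
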